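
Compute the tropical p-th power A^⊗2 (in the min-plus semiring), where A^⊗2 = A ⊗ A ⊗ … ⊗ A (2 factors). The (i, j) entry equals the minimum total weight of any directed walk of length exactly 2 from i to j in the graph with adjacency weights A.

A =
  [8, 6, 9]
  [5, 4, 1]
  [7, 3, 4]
A^⊗2 =
  [11, 10, 7]
  [8, 4, 5]
  [8, 7, 4]

Each entry (A^⊗2)_ij equals the minimum over all length-2 walks i = v_0 → v_1 → … → v_2 = j of Σ_t A[v_t][v_{t+1}]. For example, for (i, j) = (0, 2) we minimise over 3 possible intermediate vertex sequences; the minimum is 7, attained along the walk 0 → 1 → 2.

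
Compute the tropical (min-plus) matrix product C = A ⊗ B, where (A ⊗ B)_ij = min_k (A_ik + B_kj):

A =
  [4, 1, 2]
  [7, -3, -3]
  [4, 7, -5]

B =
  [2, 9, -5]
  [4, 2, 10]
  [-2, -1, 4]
A ⊗ B =
  [0, 1, -1]
  [-5, -4, 1]
  [-7, -6, -1]

Apply the min-plus product entry-by-entry:
  C[0][0] = min over k of (A[0][0] + B[0][0] = 4 + 2 = 6, A[0][1] + B[1][0] = 1 + 4 = 5, A[0][2] + B[2][0] = 2 + -2 = 0) = 0 (attained at k = 2)
  C[0][1] = min over k of (A[0][0] + B[0][1] = 4 + 9 = 13, A[0][1] + B[1][1] = 1 + 2 = 3, A[0][2] + B[2][1] = 2 + -1 = 1) = 1 (attained at k = 2)
  C[0][2] = min over k of (A[0][0] + B[0][2] = 4 + -5 = -1, A[0][1] + B[1][2] = 1 + 10 = 11, A[0][2] + B[2][2] = 2 + 4 = 6) = -1 (attained at k = 0)
  C[1][0] = min over k of (A[1][0] + B[0][0] = 7 + 2 = 9, A[1][1] + B[1][0] = -3 + 4 = 1, A[1][2] + B[2][0] = -3 + -2 = -5) = -5 (attained at k = 2)
  C[1][1] = min over k of (A[1][0] + B[0][1] = 7 + 9 = 16, A[1][1] + B[1][1] = -3 + 2 = -1, A[1][2] + B[2][1] = -3 + -1 = -4) = -4 (attained at k = 2)
  C[1][2] = min over k of (A[1][0] + B[0][2] = 7 + -5 = 2, A[1][1] + B[1][2] = -3 + 10 = 7, A[1][2] + B[2][2] = -3 + 4 = 1) = 1 (attained at k = 2)
  C[2][0] = min over k of (A[2][0] + B[0][0] = 4 + 2 = 6, A[2][1] + B[1][0] = 7 + 4 = 11, A[2][2] + B[2][0] = -5 + -2 = -7) = -7 (attained at k = 2)
  C[2][1] = min over k of (A[2][0] + B[0][1] = 4 + 9 = 13, A[2][1] + B[1][1] = 7 + 2 = 9, A[2][2] + B[2][1] = -5 + -1 = -6) = -6 (attained at k = 2)
  C[2][2] = min over k of (A[2][0] + B[0][2] = 4 + -5 = -1, A[2][1] + B[1][2] = 7 + 10 = 17, A[2][2] + B[2][2] = -5 + 4 = -1) = -1 (attained at k = 0)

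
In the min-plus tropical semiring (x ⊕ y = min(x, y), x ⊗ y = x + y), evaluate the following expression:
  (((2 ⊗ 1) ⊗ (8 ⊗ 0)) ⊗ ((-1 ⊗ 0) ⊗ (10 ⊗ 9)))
(((2 ⊗ 1) ⊗ (8 ⊗ 0)) ⊗ ((-1 ⊗ 0) ⊗ (10 ⊗ 9))) = 29

Expand innermost to outermost. Recall ⊕ takes the minimum of its arguments and ⊗ takes their sum. Working out the expression (((2 ⊗ 1) ⊗ (8 ⊗ 0)) ⊗ ((-1 ⊗ 0) ⊗ (10 ⊗ 9))) gives 29.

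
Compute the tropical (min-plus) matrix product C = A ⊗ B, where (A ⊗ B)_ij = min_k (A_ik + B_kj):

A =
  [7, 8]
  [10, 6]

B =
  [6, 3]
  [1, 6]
A ⊗ B =
  [9, 10]
  [7, 12]

Apply the min-plus product entry-by-entry:
  C[0][0] = min over k of (A[0][0] + B[0][0] = 7 + 6 = 13, A[0][1] + B[1][0] = 8 + 1 = 9) = 9 (attained at k = 1)
  C[0][1] = min over k of (A[0][0] + B[0][1] = 7 + 3 = 10, A[0][1] + B[1][1] = 8 + 6 = 14) = 10 (attained at k = 0)
  C[1][0] = min over k of (A[1][0] + B[0][0] = 10 + 6 = 16, A[1][1] + B[1][0] = 6 + 1 = 7) = 7 (attained at k = 1)
  C[1][1] = min over k of (A[1][0] + B[0][1] = 10 + 3 = 13, A[1][1] + B[1][1] = 6 + 6 = 12) = 12 (attained at k = 1)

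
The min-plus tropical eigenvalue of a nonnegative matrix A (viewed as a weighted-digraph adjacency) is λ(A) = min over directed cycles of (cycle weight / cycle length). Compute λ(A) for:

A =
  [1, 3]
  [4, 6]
λ(A) = 1

Enumerate directed cycles and compute their means (weight / length). Sample:
  cycle 0 → 0: weight = 1, length = 1, mean = 1/1 ≈ 1.000
  cycle 1 → 1: weight = 6, length = 1, mean = 6/1 ≈ 6.000
  cycle 0 → 1 → 0: weight = 7, length = 2, mean = 7/2 ≈ 3.500
  cycle 1 → 0 → 1: weight = 7, length = 2, mean = 7/2 ≈ 3.500
Minimum mean = 1.000, attained e.g. along the cycle 0 → 0 with weight 1 and length 1. So λ(A) = 1/1 = 1.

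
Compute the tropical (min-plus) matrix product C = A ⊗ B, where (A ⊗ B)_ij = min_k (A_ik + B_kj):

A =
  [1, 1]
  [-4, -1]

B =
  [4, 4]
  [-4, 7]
A ⊗ B =
  [-3, 5]
  [-5, 0]

Apply the min-plus product entry-by-entry:
  C[0][0] = min over k of (A[0][0] + B[0][0] = 1 + 4 = 5, A[0][1] + B[1][0] = 1 + -4 = -3) = -3 (attained at k = 1)
  C[0][1] = min over k of (A[0][0] + B[0][1] = 1 + 4 = 5, A[0][1] + B[1][1] = 1 + 7 = 8) = 5 (attained at k = 0)
  C[1][0] = min over k of (A[1][0] + B[0][0] = -4 + 4 = 0, A[1][1] + B[1][0] = -1 + -4 = -5) = -5 (attained at k = 1)
  C[1][1] = min over k of (A[1][0] + B[0][1] = -4 + 4 = 0, A[1][1] + B[1][1] = -1 + 7 = 6) = 0 (attained at k = 0)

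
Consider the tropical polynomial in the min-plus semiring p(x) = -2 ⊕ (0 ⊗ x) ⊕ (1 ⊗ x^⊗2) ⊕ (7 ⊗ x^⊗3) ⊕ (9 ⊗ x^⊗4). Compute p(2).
p(2) = -2

A tropical monomial a ⊗ x^⊗i evaluates to a + i · x. Evaluating each term at x = 2:
  Term 0 contributes -2 + 0 · 2 = -2
  Term 1 contributes 0 + 1 · 2 = 2
  Term 2 contributes 1 + 2 · 2 = 5
  Term 3 contributes 7 + 3 · 2 = 13
  Term 4 contributes 9 + 4 · 2 = 17
p(2) = ⊕ of these = min[-2, 2, 5, 13, 17] = -2.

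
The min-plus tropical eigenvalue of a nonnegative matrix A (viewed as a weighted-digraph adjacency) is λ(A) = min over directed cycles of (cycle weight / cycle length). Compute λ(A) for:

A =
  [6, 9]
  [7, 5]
λ(A) = 5

Enumerate directed cycles and compute their means (weight / length). Sample:
  cycle 0 → 0: weight = 6, length = 1, mean = 6/1 ≈ 6.000
  cycle 1 → 1: weight = 5, length = 1, mean = 5/1 ≈ 5.000
  cycle 0 → 1 → 0: weight = 16, length = 2, mean = 16/2 ≈ 8.000
  cycle 1 → 0 → 1: weight = 16, length = 2, mean = 16/2 ≈ 8.000
Minimum mean = 5.000, attained e.g. along the cycle 1 → 1 with weight 5 and length 1. So λ(A) = 5/1 = 5.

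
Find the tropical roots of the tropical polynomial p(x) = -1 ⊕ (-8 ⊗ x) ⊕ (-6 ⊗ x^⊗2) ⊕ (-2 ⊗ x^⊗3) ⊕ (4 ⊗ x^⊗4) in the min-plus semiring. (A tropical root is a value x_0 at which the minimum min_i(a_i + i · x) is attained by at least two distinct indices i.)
Roots: {-6, -4, -2, 7}

Each tropical root is a break point of the lower envelope of the lines y = a_i + i · x (there are 5 lines, with slopes 0, 1, ..., 4). Only the lines that attain the minimum somewhere contribute to roots; other lines are dominated. Here the surviving (envelope) indices are i = 4, i = 3, i = 2, i = 1, i = 0.
Intersections between consecutive envelope lines give the roots: for adjacent envelope indices i < j the intersection is x = (a_i − a_j) / (j − i). Reading off the sorted break points: {-6, -4, -2, 7}.
Verification: at each break x_0, at least two indices attain the minimum of min_i(a_i + i · x_0).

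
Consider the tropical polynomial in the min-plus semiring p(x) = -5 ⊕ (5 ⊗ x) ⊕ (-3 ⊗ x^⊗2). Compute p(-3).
p(-3) = -9

A tropical monomial a ⊗ x^⊗i evaluates to a + i · x. Evaluating each term at x = -3:
  Term 0 contributes -5 + 0 · -3 = -5
  Term 1 contributes 5 + 1 · -3 = 2
  Term 2 contributes -3 + 2 · -3 = -9
p(-3) = ⊕ of these = min[-5, 2, -9] = -9.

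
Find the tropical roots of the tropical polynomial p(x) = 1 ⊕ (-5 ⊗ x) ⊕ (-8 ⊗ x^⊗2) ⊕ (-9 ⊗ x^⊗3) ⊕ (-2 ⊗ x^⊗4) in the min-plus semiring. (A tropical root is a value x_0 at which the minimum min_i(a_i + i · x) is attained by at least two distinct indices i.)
Roots: {-7, 1, 3, 6}

Each tropical root is a break point of the lower envelope of the lines y = a_i + i · x (there are 5 lines, with slopes 0, 1, ..., 4). Only the lines that attain the minimum somewhere contribute to roots; other lines are dominated. Here the surviving (envelope) indices are i = 4, i = 3, i = 2, i = 1, i = 0.
Intersections between consecutive envelope lines give the roots: for adjacent envelope indices i < j the intersection is x = (a_i − a_j) / (j − i). Reading off the sorted break points: {-7, 1, 3, 6}.
Verification: at each break x_0, at least two indices attain the minimum of min_i(a_i + i · x_0).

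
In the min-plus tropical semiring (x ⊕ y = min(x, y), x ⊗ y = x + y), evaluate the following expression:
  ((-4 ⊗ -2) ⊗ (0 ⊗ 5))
((-4 ⊗ -2) ⊗ (0 ⊗ 5)) = -1

Expand innermost to outermost. Recall ⊕ takes the minimum of its arguments and ⊗ takes their sum. Working out the expression ((-4 ⊗ -2) ⊗ (0 ⊗ 5)) gives -1.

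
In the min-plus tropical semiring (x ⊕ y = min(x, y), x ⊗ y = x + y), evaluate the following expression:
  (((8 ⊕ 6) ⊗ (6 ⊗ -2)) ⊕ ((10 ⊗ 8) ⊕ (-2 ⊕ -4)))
(((8 ⊕ 6) ⊗ (6 ⊗ -2)) ⊕ ((10 ⊗ 8) ⊕ (-2 ⊕ -4))) = -4

Expand innermost to outermost. Recall ⊕ takes the minimum of its arguments and ⊗ takes their sum. Working out the expression (((8 ⊕ 6) ⊗ (6 ⊗ -2)) ⊕ ((10 ⊗ 8) ⊕ (-2 ⊕ -4))) gives -4.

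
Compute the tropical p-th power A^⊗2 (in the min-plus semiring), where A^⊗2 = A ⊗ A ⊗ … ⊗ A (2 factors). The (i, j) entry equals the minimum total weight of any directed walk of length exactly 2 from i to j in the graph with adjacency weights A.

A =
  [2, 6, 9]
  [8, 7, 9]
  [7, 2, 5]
A^⊗2 =
  [4, 8, 11]
  [10, 11, 14]
  [9, 7, 10]

Each entry (A^⊗2)_ij equals the minimum over all length-2 walks i = v_0 → v_1 → … → v_2 = j of Σ_t A[v_t][v_{t+1}]. For example, for (i, j) = (0, 2) we minimise over 3 possible intermediate vertex sequences; the minimum is 11, attained along the walk 0 → 0 → 2.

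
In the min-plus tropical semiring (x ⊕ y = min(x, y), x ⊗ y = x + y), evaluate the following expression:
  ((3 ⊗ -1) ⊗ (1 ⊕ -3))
((3 ⊗ -1) ⊗ (1 ⊕ -3)) = -1

Expand innermost to outermost. Recall ⊕ takes the minimum of its arguments and ⊗ takes their sum. Working out the expression ((3 ⊗ -1) ⊗ (1 ⊕ -3)) gives -1.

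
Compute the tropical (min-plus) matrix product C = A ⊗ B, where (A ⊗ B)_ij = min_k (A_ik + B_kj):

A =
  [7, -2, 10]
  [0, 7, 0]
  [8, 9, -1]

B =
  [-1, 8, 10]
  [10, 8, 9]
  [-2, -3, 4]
A ⊗ B =
  [6, 6, 7]
  [-2, -3, 4]
  [-3, -4, 3]

Apply the min-plus product entry-by-entry:
  C[0][0] = min over k of (A[0][0] + B[0][0] = 7 + -1 = 6, A[0][1] + B[1][0] = -2 + 10 = 8, A[0][2] + B[2][0] = 10 + -2 = 8) = 6 (attained at k = 0)
  C[0][1] = min over k of (A[0][0] + B[0][1] = 7 + 8 = 15, A[0][1] + B[1][1] = -2 + 8 = 6, A[0][2] + B[2][1] = 10 + -3 = 7) = 6 (attained at k = 1)
  C[0][2] = min over k of (A[0][0] + B[0][2] = 7 + 10 = 17, A[0][1] + B[1][2] = -2 + 9 = 7, A[0][2] + B[2][2] = 10 + 4 = 14) = 7 (attained at k = 1)
  C[1][0] = min over k of (A[1][0] + B[0][0] = 0 + -1 = -1, A[1][1] + B[1][0] = 7 + 10 = 17, A[1][2] + B[2][0] = 0 + -2 = -2) = -2 (attained at k = 2)
  C[1][1] = min over k of (A[1][0] + B[0][1] = 0 + 8 = 8, A[1][1] + B[1][1] = 7 + 8 = 15, A[1][2] + B[2][1] = 0 + -3 = -3) = -3 (attained at k = 2)
  C[1][2] = min over k of (A[1][0] + B[0][2] = 0 + 10 = 10, A[1][1] + B[1][2] = 7 + 9 = 16, A[1][2] + B[2][2] = 0 + 4 = 4) = 4 (attained at k = 2)
  C[2][0] = min over k of (A[2][0] + B[0][0] = 8 + -1 = 7, A[2][1] + B[1][0] = 9 + 10 = 19, A[2][2] + B[2][0] = -1 + -2 = -3) = -3 (attained at k = 2)
  C[2][1] = min over k of (A[2][0] + B[0][1] = 8 + 8 = 16, A[2][1] + B[1][1] = 9 + 8 = 17, A[2][2] + B[2][1] = -1 + -3 = -4) = -4 (attained at k = 2)
  C[2][2] = min over k of (A[2][0] + B[0][2] = 8 + 10 = 18, A[2][1] + B[1][2] = 9 + 9 = 18, A[2][2] + B[2][2] = -1 + 4 = 3) = 3 (attained at k = 2)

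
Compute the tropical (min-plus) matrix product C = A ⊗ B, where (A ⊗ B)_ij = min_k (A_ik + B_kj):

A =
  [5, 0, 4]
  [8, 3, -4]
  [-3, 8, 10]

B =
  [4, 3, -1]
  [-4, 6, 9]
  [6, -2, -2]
A ⊗ B =
  [-4, 2, 2]
  [-1, -6, -6]
  [1, 0, -4]

Apply the min-plus product entry-by-entry:
  C[0][0] = min over k of (A[0][0] + B[0][0] = 5 + 4 = 9, A[0][1] + B[1][0] = 0 + -4 = -4, A[0][2] + B[2][0] = 4 + 6 = 10) = -4 (attained at k = 1)
  C[0][1] = min over k of (A[0][0] + B[0][1] = 5 + 3 = 8, A[0][1] + B[1][1] = 0 + 6 = 6, A[0][2] + B[2][1] = 4 + -2 = 2) = 2 (attained at k = 2)
  C[0][2] = min over k of (A[0][0] + B[0][2] = 5 + -1 = 4, A[0][1] + B[1][2] = 0 + 9 = 9, A[0][2] + B[2][2] = 4 + -2 = 2) = 2 (attained at k = 2)
  C[1][0] = min over k of (A[1][0] + B[0][0] = 8 + 4 = 12, A[1][1] + B[1][0] = 3 + -4 = -1, A[1][2] + B[2][0] = -4 + 6 = 2) = -1 (attained at k = 1)
  C[1][1] = min over k of (A[1][0] + B[0][1] = 8 + 3 = 11, A[1][1] + B[1][1] = 3 + 6 = 9, A[1][2] + B[2][1] = -4 + -2 = -6) = -6 (attained at k = 2)
  C[1][2] = min over k of (A[1][0] + B[0][2] = 8 + -1 = 7, A[1][1] + B[1][2] = 3 + 9 = 12, A[1][2] + B[2][2] = -4 + -2 = -6) = -6 (attained at k = 2)
  C[2][0] = min over k of (A[2][0] + B[0][0] = -3 + 4 = 1, A[2][1] + B[1][0] = 8 + -4 = 4, A[2][2] + B[2][0] = 10 + 6 = 16) = 1 (attained at k = 0)
  C[2][1] = min over k of (A[2][0] + B[0][1] = -3 + 3 = 0, A[2][1] + B[1][1] = 8 + 6 = 14, A[2][2] + B[2][1] = 10 + -2 = 8) = 0 (attained at k = 0)
  C[2][2] = min over k of (A[2][0] + B[0][2] = -3 + -1 = -4, A[2][1] + B[1][2] = 8 + 9 = 17, A[2][2] + B[2][2] = 10 + -2 = 8) = -4 (attained at k = 0)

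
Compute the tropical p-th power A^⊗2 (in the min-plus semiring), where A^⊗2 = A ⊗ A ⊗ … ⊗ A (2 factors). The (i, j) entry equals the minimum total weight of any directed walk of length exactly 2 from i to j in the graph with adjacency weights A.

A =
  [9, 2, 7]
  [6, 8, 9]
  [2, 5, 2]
A^⊗2 =
  [8, 10, 9]
  [11, 8, 11]
  [4, 4, 4]

Each entry (A^⊗2)_ij equals the minimum over all length-2 walks i = v_0 → v_1 → … → v_2 = j of Σ_t A[v_t][v_{t+1}]. For example, for (i, j) = (0, 2) we minimise over 3 possible intermediate vertex sequences; the minimum is 9, attained along the walk 0 → 2 → 2.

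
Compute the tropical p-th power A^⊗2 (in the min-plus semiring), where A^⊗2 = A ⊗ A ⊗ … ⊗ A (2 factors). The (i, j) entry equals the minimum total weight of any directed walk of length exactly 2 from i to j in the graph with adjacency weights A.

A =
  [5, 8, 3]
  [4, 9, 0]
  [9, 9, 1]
A^⊗2 =
  [10, 12, 4]
  [9, 9, 1]
  [10, 10, 2]

Each entry (A^⊗2)_ij equals the minimum over all length-2 walks i = v_0 → v_1 → … → v_2 = j of Σ_t A[v_t][v_{t+1}]. For example, for (i, j) = (0, 2) we minimise over 3 possible intermediate vertex sequences; the minimum is 4, attained along the walk 0 → 2 → 2.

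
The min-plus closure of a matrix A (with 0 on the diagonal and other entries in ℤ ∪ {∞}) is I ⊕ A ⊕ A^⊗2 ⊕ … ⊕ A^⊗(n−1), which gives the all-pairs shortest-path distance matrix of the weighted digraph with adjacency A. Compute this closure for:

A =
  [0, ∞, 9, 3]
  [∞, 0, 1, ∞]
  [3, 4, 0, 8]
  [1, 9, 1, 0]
Closure =
  [0, 8, 4, 3]
  [4, 0, 1, 7]
  [3, 4, 0, 6]
  [1, 5, 1, 0]

This is the Floyd-Warshall all-pairs shortest-path computation. For each intermediate vertex k = 0, 1, …, 3, update dist[i][j] ← min(dist[i][j], dist[i][k] + dist[k][j]). The final matrix gives, for each (i, j), the minimum total weight of any directed path from i to j (possibly empty when i = j).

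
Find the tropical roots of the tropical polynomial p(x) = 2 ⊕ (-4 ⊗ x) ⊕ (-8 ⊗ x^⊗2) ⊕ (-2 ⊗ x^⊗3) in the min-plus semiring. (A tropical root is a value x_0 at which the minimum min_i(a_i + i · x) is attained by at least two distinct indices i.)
Roots: {-6, 4, 6}

Each tropical root is a break point of the lower envelope of the lines y = a_i + i · x (there are 4 lines, with slopes 0, 1, ..., 3). Only the lines that attain the minimum somewhere contribute to roots; other lines are dominated. Here the surviving (envelope) indices are i = 3, i = 2, i = 1, i = 0.
Intersections between consecutive envelope lines give the roots: for adjacent envelope indices i < j the intersection is x = (a_i − a_j) / (j − i). Reading off the sorted break points: {-6, 4, 6}.
Verification: at each break x_0, at least two indices attain the minimum of min_i(a_i + i · x_0).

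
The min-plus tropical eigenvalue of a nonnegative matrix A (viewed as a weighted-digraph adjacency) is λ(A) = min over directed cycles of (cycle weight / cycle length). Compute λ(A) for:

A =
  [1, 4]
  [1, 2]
λ(A) = 1

Enumerate directed cycles and compute their means (weight / length). Sample:
  cycle 0 → 0: weight = 1, length = 1, mean = 1/1 ≈ 1.000
  cycle 1 → 1: weight = 2, length = 1, mean = 2/1 ≈ 2.000
  cycle 0 → 1 → 0: weight = 5, length = 2, mean = 5/2 ≈ 2.500
  cycle 1 → 0 → 1: weight = 5, length = 2, mean = 5/2 ≈ 2.500
Minimum mean = 1.000, attained e.g. along the cycle 0 → 0 with weight 1 and length 1. So λ(A) = 1/1 = 1.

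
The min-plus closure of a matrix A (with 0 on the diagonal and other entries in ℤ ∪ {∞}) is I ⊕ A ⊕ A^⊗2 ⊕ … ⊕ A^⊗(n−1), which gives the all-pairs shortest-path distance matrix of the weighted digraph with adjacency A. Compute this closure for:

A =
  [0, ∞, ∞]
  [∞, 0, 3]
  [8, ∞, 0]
Closure =
  [0, ∞, ∞]
  [11, 0, 3]
  [8, ∞, 0]

This is the Floyd-Warshall all-pairs shortest-path computation. For each intermediate vertex k = 0, 1, …, 2, update dist[i][j] ← min(dist[i][j], dist[i][k] + dist[k][j]). The final matrix gives, for each (i, j), the minimum total weight of any directed path from i to j (possibly empty when i = j).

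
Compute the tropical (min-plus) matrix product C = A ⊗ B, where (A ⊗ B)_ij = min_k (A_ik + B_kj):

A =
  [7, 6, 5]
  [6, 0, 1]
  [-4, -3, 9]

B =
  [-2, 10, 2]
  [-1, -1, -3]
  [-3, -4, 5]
A ⊗ B =
  [2, 1, 3]
  [-2, -3, -3]
  [-6, -4, -6]

Apply the min-plus product entry-by-entry:
  C[0][0] = min over k of (A[0][0] + B[0][0] = 7 + -2 = 5, A[0][1] + B[1][0] = 6 + -1 = 5, A[0][2] + B[2][0] = 5 + -3 = 2) = 2 (attained at k = 2)
  C[0][1] = min over k of (A[0][0] + B[0][1] = 7 + 10 = 17, A[0][1] + B[1][1] = 6 + -1 = 5, A[0][2] + B[2][1] = 5 + -4 = 1) = 1 (attained at k = 2)
  C[0][2] = min over k of (A[0][0] + B[0][2] = 7 + 2 = 9, A[0][1] + B[1][2] = 6 + -3 = 3, A[0][2] + B[2][2] = 5 + 5 = 10) = 3 (attained at k = 1)
  C[1][0] = min over k of (A[1][0] + B[0][0] = 6 + -2 = 4, A[1][1] + B[1][0] = 0 + -1 = -1, A[1][2] + B[2][0] = 1 + -3 = -2) = -2 (attained at k = 2)
  C[1][1] = min over k of (A[1][0] + B[0][1] = 6 + 10 = 16, A[1][1] + B[1][1] = 0 + -1 = -1, A[1][2] + B[2][1] = 1 + -4 = -3) = -3 (attained at k = 2)
  C[1][2] = min over k of (A[1][0] + B[0][2] = 6 + 2 = 8, A[1][1] + B[1][2] = 0 + -3 = -3, A[1][2] + B[2][2] = 1 + 5 = 6) = -3 (attained at k = 1)
  C[2][0] = min over k of (A[2][0] + B[0][0] = -4 + -2 = -6, A[2][1] + B[1][0] = -3 + -1 = -4, A[2][2] + B[2][0] = 9 + -3 = 6) = -6 (attained at k = 0)
  C[2][1] = min over k of (A[2][0] + B[0][1] = -4 + 10 = 6, A[2][1] + B[1][1] = -3 + -1 = -4, A[2][2] + B[2][1] = 9 + -4 = 5) = -4 (attained at k = 1)
  C[2][2] = min over k of (A[2][0] + B[0][2] = -4 + 2 = -2, A[2][1] + B[1][2] = -3 + -3 = -6, A[2][2] + B[2][2] = 9 + 5 = 14) = -6 (attained at k = 1)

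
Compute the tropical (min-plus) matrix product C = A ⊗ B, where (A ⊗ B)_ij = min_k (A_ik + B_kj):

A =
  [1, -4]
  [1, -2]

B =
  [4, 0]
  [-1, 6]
A ⊗ B =
  [-5, 1]
  [-3, 1]

Apply the min-plus product entry-by-entry:
  C[0][0] = min over k of (A[0][0] + B[0][0] = 1 + 4 = 5, A[0][1] + B[1][0] = -4 + -1 = -5) = -5 (attained at k = 1)
  C[0][1] = min over k of (A[0][0] + B[0][1] = 1 + 0 = 1, A[0][1] + B[1][1] = -4 + 6 = 2) = 1 (attained at k = 0)
  C[1][0] = min over k of (A[1][0] + B[0][0] = 1 + 4 = 5, A[1][1] + B[1][0] = -2 + -1 = -3) = -3 (attained at k = 1)
  C[1][1] = min over k of (A[1][0] + B[0][1] = 1 + 0 = 1, A[1][1] + B[1][1] = -2 + 6 = 4) = 1 (attained at k = 0)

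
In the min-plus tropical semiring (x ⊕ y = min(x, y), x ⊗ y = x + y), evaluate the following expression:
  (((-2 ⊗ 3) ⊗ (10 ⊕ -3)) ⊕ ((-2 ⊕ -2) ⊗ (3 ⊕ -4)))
(((-2 ⊗ 3) ⊗ (10 ⊕ -3)) ⊕ ((-2 ⊕ -2) ⊗ (3 ⊕ -4))) = -6

Expand innermost to outermost. Recall ⊕ takes the minimum of its arguments and ⊗ takes their sum. Working out the expression (((-2 ⊗ 3) ⊗ (10 ⊕ -3)) ⊕ ((-2 ⊕ -2) ⊗ (3 ⊕ -4))) gives -6.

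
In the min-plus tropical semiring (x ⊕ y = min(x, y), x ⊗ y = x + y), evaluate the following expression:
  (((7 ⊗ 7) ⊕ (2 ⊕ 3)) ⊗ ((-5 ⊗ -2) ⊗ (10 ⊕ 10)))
(((7 ⊗ 7) ⊕ (2 ⊕ 3)) ⊗ ((-5 ⊗ -2) ⊗ (10 ⊕ 10))) = 5

Expand innermost to outermost. Recall ⊕ takes the minimum of its arguments and ⊗ takes their sum. Working out the expression (((7 ⊗ 7) ⊕ (2 ⊕ 3)) ⊗ ((-5 ⊗ -2) ⊗ (10 ⊕ 10))) gives 5.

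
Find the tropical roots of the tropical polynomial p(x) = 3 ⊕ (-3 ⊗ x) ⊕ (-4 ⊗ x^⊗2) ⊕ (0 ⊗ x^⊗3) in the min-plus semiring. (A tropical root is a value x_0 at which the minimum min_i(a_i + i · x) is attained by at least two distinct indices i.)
Roots: {-4, 1, 6}

Each tropical root is a break point of the lower envelope of the lines y = a_i + i · x (there are 4 lines, with slopes 0, 1, ..., 3). Only the lines that attain the minimum somewhere contribute to roots; other lines are dominated. Here the surviving (envelope) indices are i = 3, i = 2, i = 1, i = 0.
Intersections between consecutive envelope lines give the roots: for adjacent envelope indices i < j the intersection is x = (a_i − a_j) / (j − i). Reading off the sorted break points: {-4, 1, 6}.
Verification: at each break x_0, at least two indices attain the minimum of min_i(a_i + i · x_0).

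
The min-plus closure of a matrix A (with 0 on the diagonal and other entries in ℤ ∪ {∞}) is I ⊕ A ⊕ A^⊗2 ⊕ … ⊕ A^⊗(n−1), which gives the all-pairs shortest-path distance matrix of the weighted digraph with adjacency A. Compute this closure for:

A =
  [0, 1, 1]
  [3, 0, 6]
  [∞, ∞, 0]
Closure =
  [0, 1, 1]
  [3, 0, 4]
  [∞, ∞, 0]

This is the Floyd-Warshall all-pairs shortest-path computation. For each intermediate vertex k = 0, 1, …, 2, update dist[i][j] ← min(dist[i][j], dist[i][k] + dist[k][j]). The final matrix gives, for each (i, j), the minimum total weight of any directed path from i to j (possibly empty when i = j).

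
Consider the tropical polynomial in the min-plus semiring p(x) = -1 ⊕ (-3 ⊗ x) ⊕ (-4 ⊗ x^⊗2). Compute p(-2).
p(-2) = -8

A tropical monomial a ⊗ x^⊗i evaluates to a + i · x. Evaluating each term at x = -2:
  Term 0 contributes -1 + 0 · -2 = -1
  Term 1 contributes -3 + 1 · -2 = -5
  Term 2 contributes -4 + 2 · -2 = -8
p(-2) = ⊕ of these = min[-1, -5, -8] = -8.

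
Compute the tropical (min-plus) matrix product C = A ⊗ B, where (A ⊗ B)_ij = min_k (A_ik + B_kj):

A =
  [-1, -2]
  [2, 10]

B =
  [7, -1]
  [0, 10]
A ⊗ B =
  [-2, -2]
  [9, 1]

Apply the min-plus product entry-by-entry:
  C[0][0] = min over k of (A[0][0] + B[0][0] = -1 + 7 = 6, A[0][1] + B[1][0] = -2 + 0 = -2) = -2 (attained at k = 1)
  C[0][1] = min over k of (A[0][0] + B[0][1] = -1 + -1 = -2, A[0][1] + B[1][1] = -2 + 10 = 8) = -2 (attained at k = 0)
  C[1][0] = min over k of (A[1][0] + B[0][0] = 2 + 7 = 9, A[1][1] + B[1][0] = 10 + 0 = 10) = 9 (attained at k = 0)
  C[1][1] = min over k of (A[1][0] + B[0][1] = 2 + -1 = 1, A[1][1] + B[1][1] = 10 + 10 = 20) = 1 (attained at k = 0)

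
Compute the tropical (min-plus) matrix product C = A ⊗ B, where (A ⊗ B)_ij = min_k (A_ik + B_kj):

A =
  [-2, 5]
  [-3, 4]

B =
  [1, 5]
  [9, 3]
A ⊗ B =
  [-1, 3]
  [-2, 2]

Apply the min-plus product entry-by-entry:
  C[0][0] = min over k of (A[0][0] + B[0][0] = -2 + 1 = -1, A[0][1] + B[1][0] = 5 + 9 = 14) = -1 (attained at k = 0)
  C[0][1] = min over k of (A[0][0] + B[0][1] = -2 + 5 = 3, A[0][1] + B[1][1] = 5 + 3 = 8) = 3 (attained at k = 0)
  C[1][0] = min over k of (A[1][0] + B[0][0] = -3 + 1 = -2, A[1][1] + B[1][0] = 4 + 9 = 13) = -2 (attained at k = 0)
  C[1][1] = min over k of (A[1][0] + B[0][1] = -3 + 5 = 2, A[1][1] + B[1][1] = 4 + 3 = 7) = 2 (attained at k = 0)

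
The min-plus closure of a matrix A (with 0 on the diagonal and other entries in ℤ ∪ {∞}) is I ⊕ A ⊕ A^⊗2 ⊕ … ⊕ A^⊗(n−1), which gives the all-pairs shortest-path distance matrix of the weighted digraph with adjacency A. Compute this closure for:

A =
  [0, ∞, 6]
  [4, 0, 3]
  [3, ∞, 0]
Closure =
  [0, ∞, 6]
  [4, 0, 3]
  [3, ∞, 0]

This is the Floyd-Warshall all-pairs shortest-path computation. For each intermediate vertex k = 0, 1, …, 2, update dist[i][j] ← min(dist[i][j], dist[i][k] + dist[k][j]). The final matrix gives, for each (i, j), the minimum total weight of any directed path from i to j (possibly empty when i = j).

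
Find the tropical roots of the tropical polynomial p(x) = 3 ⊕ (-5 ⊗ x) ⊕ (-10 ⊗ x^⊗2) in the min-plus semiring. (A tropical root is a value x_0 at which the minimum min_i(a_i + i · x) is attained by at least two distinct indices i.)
Roots: {5, 8}

Each tropical root is a break point of the lower envelope of the lines y = a_i + i · x (there are 3 lines, with slopes 0, 1, ..., 2). Only the lines that attain the minimum somewhere contribute to roots; other lines are dominated. Here the surviving (envelope) indices are i = 2, i = 1, i = 0.
Intersections between consecutive envelope lines give the roots: for adjacent envelope indices i < j the intersection is x = (a_i − a_j) / (j − i). Reading off the sorted break points: {5, 8}.
Verification: at each break x_0, at least two indices attain the minimum of min_i(a_i + i · x_0).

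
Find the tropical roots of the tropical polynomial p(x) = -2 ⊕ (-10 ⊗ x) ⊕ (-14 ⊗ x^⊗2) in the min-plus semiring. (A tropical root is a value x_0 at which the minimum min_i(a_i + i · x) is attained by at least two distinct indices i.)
Roots: {4, 8}

Each tropical root is a break point of the lower envelope of the lines y = a_i + i · x (there are 3 lines, with slopes 0, 1, ..., 2). Only the lines that attain the minimum somewhere contribute to roots; other lines are dominated. Here the surviving (envelope) indices are i = 2, i = 1, i = 0.
Intersections between consecutive envelope lines give the roots: for adjacent envelope indices i < j the intersection is x = (a_i − a_j) / (j − i). Reading off the sorted break points: {4, 8}.
Verification: at each break x_0, at least two indices attain the minimum of min_i(a_i + i · x_0).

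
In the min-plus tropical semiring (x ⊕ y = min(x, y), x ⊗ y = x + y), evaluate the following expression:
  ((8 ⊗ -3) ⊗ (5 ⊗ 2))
((8 ⊗ -3) ⊗ (5 ⊗ 2)) = 12

Expand innermost to outermost. Recall ⊕ takes the minimum of its arguments and ⊗ takes their sum. Working out the expression ((8 ⊗ -3) ⊗ (5 ⊗ 2)) gives 12.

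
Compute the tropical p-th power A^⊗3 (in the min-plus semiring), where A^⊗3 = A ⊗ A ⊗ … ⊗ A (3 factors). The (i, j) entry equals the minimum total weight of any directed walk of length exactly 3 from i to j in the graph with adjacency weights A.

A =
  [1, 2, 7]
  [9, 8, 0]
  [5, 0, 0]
A^⊗3 =
  [3, 2, 2]
  [5, 0, 0]
  [5, 0, 0]

Each entry (A^⊗3)_ij equals the minimum over all length-3 walks i = v_0 → v_1 → … → v_3 = j of Σ_t A[v_t][v_{t+1}]. For example, for (i, j) = (0, 2) we minimise over 9 possible intermediate vertex sequences; the minimum is 2, attained along the walk 0 → 1 → 2 → 2.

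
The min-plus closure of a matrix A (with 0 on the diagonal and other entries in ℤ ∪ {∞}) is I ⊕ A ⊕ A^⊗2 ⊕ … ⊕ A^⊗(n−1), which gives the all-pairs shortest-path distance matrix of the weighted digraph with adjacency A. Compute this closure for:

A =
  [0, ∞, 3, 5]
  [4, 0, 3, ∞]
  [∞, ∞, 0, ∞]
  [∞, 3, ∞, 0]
Closure =
  [0, 8, 3, 5]
  [4, 0, 3, 9]
  [∞, ∞, 0, ∞]
  [7, 3, 6, 0]

This is the Floyd-Warshall all-pairs shortest-path computation. For each intermediate vertex k = 0, 1, …, 3, update dist[i][j] ← min(dist[i][j], dist[i][k] + dist[k][j]). The final matrix gives, for each (i, j), the minimum total weight of any directed path from i to j (possibly empty when i = j).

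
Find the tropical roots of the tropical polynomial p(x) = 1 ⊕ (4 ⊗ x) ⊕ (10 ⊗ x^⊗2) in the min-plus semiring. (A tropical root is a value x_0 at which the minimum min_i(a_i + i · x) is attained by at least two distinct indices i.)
Roots: {-6, -3}

Each tropical root is a break point of the lower envelope of the lines y = a_i + i · x (there are 3 lines, with slopes 0, 1, ..., 2). Only the lines that attain the minimum somewhere contribute to roots; other lines are dominated. Here the surviving (envelope) indices are i = 2, i = 1, i = 0.
Intersections between consecutive envelope lines give the roots: for adjacent envelope indices i < j the intersection is x = (a_i − a_j) / (j − i). Reading off the sorted break points: {-6, -3}.
Verification: at each break x_0, at least two indices attain the minimum of min_i(a_i + i · x_0).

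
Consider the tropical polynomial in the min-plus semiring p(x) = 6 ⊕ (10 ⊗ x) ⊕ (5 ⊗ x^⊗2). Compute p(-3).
p(-3) = -1

A tropical monomial a ⊗ x^⊗i evaluates to a + i · x. Evaluating each term at x = -3:
  Term 0 contributes 6 + 0 · -3 = 6
  Term 1 contributes 10 + 1 · -3 = 7
  Term 2 contributes 5 + 2 · -3 = -1
p(-3) = ⊕ of these = min[6, 7, -1] = -1.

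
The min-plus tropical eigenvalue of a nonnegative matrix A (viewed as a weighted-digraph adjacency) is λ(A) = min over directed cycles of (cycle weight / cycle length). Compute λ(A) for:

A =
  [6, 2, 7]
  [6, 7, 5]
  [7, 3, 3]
λ(A) = 3

Enumerate directed cycles and compute their means (weight / length). Sample:
  cycle 0 → 0: weight = 6, length = 1, mean = 6/1 ≈ 6.000
  cycle 1 → 1: weight = 7, length = 1, mean = 7/1 ≈ 7.000
  cycle 2 → 2: weight = 3, length = 1, mean = 3/1 ≈ 3.000
  cycle 0 → 1 → 0: weight = 8, length = 2, mean = 8/2 ≈ 4.000
  cycle 0 → 2 → 0: weight = 14, length = 2, mean = 14/2 ≈ 7.000
  cycle 1 → 0 → 1: weight = 8, length = 2, mean = 8/2 ≈ 4.000
Minimum mean = 3.000, attained e.g. along the cycle 2 → 2 with weight 3 and length 1. So λ(A) = 3/1 = 3.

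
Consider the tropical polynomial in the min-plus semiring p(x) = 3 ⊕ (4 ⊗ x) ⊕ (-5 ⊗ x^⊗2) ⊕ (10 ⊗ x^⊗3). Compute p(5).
p(5) = 3

A tropical monomial a ⊗ x^⊗i evaluates to a + i · x. Evaluating each term at x = 5:
  Term 0 contributes 3 + 0 · 5 = 3
  Term 1 contributes 4 + 1 · 5 = 9
  Term 2 contributes -5 + 2 · 5 = 5
  Term 3 contributes 10 + 3 · 5 = 25
p(5) = ⊕ of these = min[3, 9, 5, 25] = 3.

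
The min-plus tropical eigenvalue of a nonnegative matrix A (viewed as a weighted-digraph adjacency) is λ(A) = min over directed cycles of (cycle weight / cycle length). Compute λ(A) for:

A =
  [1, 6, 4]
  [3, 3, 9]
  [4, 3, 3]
λ(A) = 1

Enumerate directed cycles and compute their means (weight / length). Sample:
  cycle 0 → 0: weight = 1, length = 1, mean = 1/1 ≈ 1.000
  cycle 1 → 1: weight = 3, length = 1, mean = 3/1 ≈ 3.000
  cycle 2 → 2: weight = 3, length = 1, mean = 3/1 ≈ 3.000
  cycle 0 → 1 → 0: weight = 9, length = 2, mean = 9/2 ≈ 4.500
  cycle 0 → 2 → 0: weight = 8, length = 2, mean = 8/2 ≈ 4.000
  cycle 1 → 0 → 1: weight = 9, length = 2, mean = 9/2 ≈ 4.500
Minimum mean = 1.000, attained e.g. along the cycle 0 → 0 with weight 1 and length 1. So λ(A) = 1/1 = 1.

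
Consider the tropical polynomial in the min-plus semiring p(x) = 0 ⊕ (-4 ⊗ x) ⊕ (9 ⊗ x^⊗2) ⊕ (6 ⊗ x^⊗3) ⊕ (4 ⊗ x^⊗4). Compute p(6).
p(6) = 0

A tropical monomial a ⊗ x^⊗i evaluates to a + i · x. Evaluating each term at x = 6:
  Term 0 contributes 0 + 0 · 6 = 0
  Term 1 contributes -4 + 1 · 6 = 2
  Term 2 contributes 9 + 2 · 6 = 21
  Term 3 contributes 6 + 3 · 6 = 24
  Term 4 contributes 4 + 4 · 6 = 28
p(6) = ⊕ of these = min[0, 2, 21, 24, 28] = 0.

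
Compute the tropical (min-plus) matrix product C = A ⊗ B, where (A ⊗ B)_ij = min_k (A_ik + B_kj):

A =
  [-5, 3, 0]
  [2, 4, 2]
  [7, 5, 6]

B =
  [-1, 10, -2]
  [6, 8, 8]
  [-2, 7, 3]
A ⊗ B =
  [-6, 5, -7]
  [0, 9, 0]
  [4, 13, 5]

Apply the min-plus product entry-by-entry:
  C[0][0] = min over k of (A[0][0] + B[0][0] = -5 + -1 = -6, A[0][1] + B[1][0] = 3 + 6 = 9, A[0][2] + B[2][0] = 0 + -2 = -2) = -6 (attained at k = 0)
  C[0][1] = min over k of (A[0][0] + B[0][1] = -5 + 10 = 5, A[0][1] + B[1][1] = 3 + 8 = 11, A[0][2] + B[2][1] = 0 + 7 = 7) = 5 (attained at k = 0)
  C[0][2] = min over k of (A[0][0] + B[0][2] = -5 + -2 = -7, A[0][1] + B[1][2] = 3 + 8 = 11, A[0][2] + B[2][2] = 0 + 3 = 3) = -7 (attained at k = 0)
  C[1][0] = min over k of (A[1][0] + B[0][0] = 2 + -1 = 1, A[1][1] + B[1][0] = 4 + 6 = 10, A[1][2] + B[2][0] = 2 + -2 = 0) = 0 (attained at k = 2)
  C[1][1] = min over k of (A[1][0] + B[0][1] = 2 + 10 = 12, A[1][1] + B[1][1] = 4 + 8 = 12, A[1][2] + B[2][1] = 2 + 7 = 9) = 9 (attained at k = 2)
  C[1][2] = min over k of (A[1][0] + B[0][2] = 2 + -2 = 0, A[1][1] + B[1][2] = 4 + 8 = 12, A[1][2] + B[2][2] = 2 + 3 = 5) = 0 (attained at k = 0)
  C[2][0] = min over k of (A[2][0] + B[0][0] = 7 + -1 = 6, A[2][1] + B[1][0] = 5 + 6 = 11, A[2][2] + B[2][0] = 6 + -2 = 4) = 4 (attained at k = 2)
  C[2][1] = min over k of (A[2][0] + B[0][1] = 7 + 10 = 17, A[2][1] + B[1][1] = 5 + 8 = 13, A[2][2] + B[2][1] = 6 + 7 = 13) = 13 (attained at k = 1)
  C[2][2] = min over k of (A[2][0] + B[0][2] = 7 + -2 = 5, A[2][1] + B[1][2] = 5 + 8 = 13, A[2][2] + B[2][2] = 6 + 3 = 9) = 5 (attained at k = 0)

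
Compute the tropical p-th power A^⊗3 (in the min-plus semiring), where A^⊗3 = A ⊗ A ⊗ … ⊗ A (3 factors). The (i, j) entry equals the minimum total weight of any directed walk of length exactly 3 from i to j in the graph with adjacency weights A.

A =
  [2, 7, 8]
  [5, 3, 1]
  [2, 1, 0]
A^⊗3 =
  [6, 9, 8]
  [3, 2, 1]
  [2, 1, 0]

Each entry (A^⊗3)_ij equals the minimum over all length-3 walks i = v_0 → v_1 → … → v_3 = j of Σ_t A[v_t][v_{t+1}]. For example, for (i, j) = (0, 2) we minimise over 9 possible intermediate vertex sequences; the minimum is 8, attained along the walk 0 → 1 → 2 → 2.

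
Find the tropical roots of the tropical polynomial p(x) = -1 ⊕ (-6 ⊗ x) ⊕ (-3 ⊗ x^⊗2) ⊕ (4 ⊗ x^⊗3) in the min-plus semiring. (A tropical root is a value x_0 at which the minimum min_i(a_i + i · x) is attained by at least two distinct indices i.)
Roots: {-7, -3, 5}

Each tropical root is a break point of the lower envelope of the lines y = a_i + i · x (there are 4 lines, with slopes 0, 1, ..., 3). Only the lines that attain the minimum somewhere contribute to roots; other lines are dominated. Here the surviving (envelope) indices are i = 3, i = 2, i = 1, i = 0.
Intersections between consecutive envelope lines give the roots: for adjacent envelope indices i < j the intersection is x = (a_i − a_j) / (j − i). Reading off the sorted break points: {-7, -3, 5}.
Verification: at each break x_0, at least two indices attain the minimum of min_i(a_i + i · x_0).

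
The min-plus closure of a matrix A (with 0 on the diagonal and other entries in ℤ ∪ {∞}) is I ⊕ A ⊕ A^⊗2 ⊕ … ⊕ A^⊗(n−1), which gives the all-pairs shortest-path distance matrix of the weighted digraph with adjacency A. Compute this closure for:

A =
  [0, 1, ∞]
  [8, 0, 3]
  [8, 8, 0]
Closure =
  [0, 1, 4]
  [8, 0, 3]
  [8, 8, 0]

This is the Floyd-Warshall all-pairs shortest-path computation. For each intermediate vertex k = 0, 1, …, 2, update dist[i][j] ← min(dist[i][j], dist[i][k] + dist[k][j]). The final matrix gives, for each (i, j), the minimum total weight of any directed path from i to j (possibly empty when i = j).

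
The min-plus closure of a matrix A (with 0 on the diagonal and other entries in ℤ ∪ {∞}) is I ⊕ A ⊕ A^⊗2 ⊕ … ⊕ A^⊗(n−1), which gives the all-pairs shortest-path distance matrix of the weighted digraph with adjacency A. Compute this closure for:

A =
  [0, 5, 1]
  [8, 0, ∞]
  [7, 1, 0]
Closure =
  [0, 2, 1]
  [8, 0, 9]
  [7, 1, 0]

This is the Floyd-Warshall all-pairs shortest-path computation. For each intermediate vertex k = 0, 1, …, 2, update dist[i][j] ← min(dist[i][j], dist[i][k] + dist[k][j]). The final matrix gives, for each (i, j), the minimum total weight of any directed path from i to j (possibly empty when i = j).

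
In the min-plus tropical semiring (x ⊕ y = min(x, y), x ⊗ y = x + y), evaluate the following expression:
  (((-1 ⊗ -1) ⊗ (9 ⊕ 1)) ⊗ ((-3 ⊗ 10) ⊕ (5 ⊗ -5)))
(((-1 ⊗ -1) ⊗ (9 ⊕ 1)) ⊗ ((-3 ⊗ 10) ⊕ (5 ⊗ -5))) = -1

Expand innermost to outermost. Recall ⊕ takes the minimum of its arguments and ⊗ takes their sum. Working out the expression (((-1 ⊗ -1) ⊗ (9 ⊕ 1)) ⊗ ((-3 ⊗ 10) ⊕ (5 ⊗ -5))) gives -1.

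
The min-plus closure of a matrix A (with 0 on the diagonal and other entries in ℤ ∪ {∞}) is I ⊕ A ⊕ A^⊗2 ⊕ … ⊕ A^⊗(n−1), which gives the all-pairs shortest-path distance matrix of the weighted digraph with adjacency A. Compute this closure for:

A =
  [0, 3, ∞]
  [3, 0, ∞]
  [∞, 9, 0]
Closure =
  [0, 3, ∞]
  [3, 0, ∞]
  [12, 9, 0]

This is the Floyd-Warshall all-pairs shortest-path computation. For each intermediate vertex k = 0, 1, …, 2, update dist[i][j] ← min(dist[i][j], dist[i][k] + dist[k][j]). The final matrix gives, for each (i, j), the minimum total weight of any directed path from i to j (possibly empty when i = j).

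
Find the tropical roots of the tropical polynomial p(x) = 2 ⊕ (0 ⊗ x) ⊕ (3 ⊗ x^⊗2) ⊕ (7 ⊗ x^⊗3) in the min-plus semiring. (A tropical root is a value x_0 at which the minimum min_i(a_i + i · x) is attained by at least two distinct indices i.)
Roots: {-4, -3, 2}

Each tropical root is a break point of the lower envelope of the lines y = a_i + i · x (there are 4 lines, with slopes 0, 1, ..., 3). Only the lines that attain the minimum somewhere contribute to roots; other lines are dominated. Here the surviving (envelope) indices are i = 3, i = 2, i = 1, i = 0.
Intersections between consecutive envelope lines give the roots: for adjacent envelope indices i < j the intersection is x = (a_i − a_j) / (j − i). Reading off the sorted break points: {-4, -3, 2}.
Verification: at each break x_0, at least two indices attain the minimum of min_i(a_i + i · x_0).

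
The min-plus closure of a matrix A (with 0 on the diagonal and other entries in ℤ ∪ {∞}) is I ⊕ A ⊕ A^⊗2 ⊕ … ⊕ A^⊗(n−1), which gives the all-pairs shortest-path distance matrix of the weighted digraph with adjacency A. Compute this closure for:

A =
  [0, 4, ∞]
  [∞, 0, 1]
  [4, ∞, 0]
Closure =
  [0, 4, 5]
  [5, 0, 1]
  [4, 8, 0]

This is the Floyd-Warshall all-pairs shortest-path computation. For each intermediate vertex k = 0, 1, …, 2, update dist[i][j] ← min(dist[i][j], dist[i][k] + dist[k][j]). The final matrix gives, for each (i, j), the minimum total weight of any directed path from i to j (possibly empty when i = j).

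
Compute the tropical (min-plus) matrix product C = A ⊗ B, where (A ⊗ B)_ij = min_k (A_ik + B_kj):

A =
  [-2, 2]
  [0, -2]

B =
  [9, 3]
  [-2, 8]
A ⊗ B =
  [0, 1]
  [-4, 3]

Apply the min-plus product entry-by-entry:
  C[0][0] = min over k of (A[0][0] + B[0][0] = -2 + 9 = 7, A[0][1] + B[1][0] = 2 + -2 = 0) = 0 (attained at k = 1)
  C[0][1] = min over k of (A[0][0] + B[0][1] = -2 + 3 = 1, A[0][1] + B[1][1] = 2 + 8 = 10) = 1 (attained at k = 0)
  C[1][0] = min over k of (A[1][0] + B[0][0] = 0 + 9 = 9, A[1][1] + B[1][0] = -2 + -2 = -4) = -4 (attained at k = 1)
  C[1][1] = min over k of (A[1][0] + B[0][1] = 0 + 3 = 3, A[1][1] + B[1][1] = -2 + 8 = 6) = 3 (attained at k = 0)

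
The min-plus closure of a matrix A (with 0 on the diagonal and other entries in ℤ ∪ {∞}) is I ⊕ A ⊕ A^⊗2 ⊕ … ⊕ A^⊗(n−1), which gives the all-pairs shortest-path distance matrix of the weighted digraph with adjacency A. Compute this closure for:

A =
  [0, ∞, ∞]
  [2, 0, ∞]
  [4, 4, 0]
Closure =
  [0, ∞, ∞]
  [2, 0, ∞]
  [4, 4, 0]

This is the Floyd-Warshall all-pairs shortest-path computation. For each intermediate vertex k = 0, 1, …, 2, update dist[i][j] ← min(dist[i][j], dist[i][k] + dist[k][j]). The final matrix gives, for each (i, j), the minimum total weight of any directed path from i to j (possibly empty when i = j).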